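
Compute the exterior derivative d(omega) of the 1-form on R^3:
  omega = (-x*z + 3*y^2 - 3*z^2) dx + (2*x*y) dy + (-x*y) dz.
d(omega) = (-4*y) dx ∧ dy + (x - y + 6*z) dx ∧ dz + (-x) dy ∧ dz

For a 1-form omega = sum_i f_i dx_i, the exterior derivative is
  d(omega) = sum_{i < j} (∂f_j/∂x_i - ∂f_i/∂x_j) dx_i ∧ dx_j.
  coefficient of dx ∧ dy: ∂f_2/∂x - ∂f_1/∂y = ∂(2*x*y)/∂x - ∂(-x*z + 3*y^2 - 3*z^2)/∂y = -4*y
  coefficient of dx ∧ dz: ∂f_3/∂x - ∂f_1/∂z = ∂(-x*y)/∂x - ∂(-x*z + 3*y^2 - 3*z^2)/∂z = x - y + 6*z
  coefficient of dy ∧ dz: ∂f_3/∂y - ∂f_2/∂z = ∂(-x*y)/∂y - ∂(2*x*y)/∂z = -x
Assembling: d(omega) = (-4*y) dx ∧ dy + (x - y + 6*z) dx ∧ dz + (-x) dy ∧ dz.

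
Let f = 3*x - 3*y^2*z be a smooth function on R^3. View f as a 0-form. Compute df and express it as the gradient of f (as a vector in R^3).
df = (3) dx + (-6*y*z) dy + (-3*y^2) dz; grad f = (3, -6*y*z, -3*y^2)

For a 0-form f, d f = (∂f/∂x) dx + (∂f/∂y) dy + (∂f/∂z) dz. The components of the vector representation are exactly the entries of grad f in Cartesian coordinates:
  ∂f/∂x = 3
  ∂f/∂y = -6*y*z
  ∂f/∂z = -3*y^2.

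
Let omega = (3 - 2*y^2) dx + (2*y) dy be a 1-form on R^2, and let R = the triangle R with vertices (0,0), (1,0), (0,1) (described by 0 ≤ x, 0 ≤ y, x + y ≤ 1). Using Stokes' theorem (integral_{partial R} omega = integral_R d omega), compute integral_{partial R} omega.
integral_(partial R) omega = 2/3

Stokes: integral_partial_R omega = integral_R d omega with d omega = (∂Q/∂x - ∂P/∂y) dx ∧ dy.
  ∂Q/∂x = 0
  ∂P/∂y = -4*y
  integrand = ∂Q/∂x - ∂P/∂y = 4*y.
Integrating over R: integral_0^1 integral_0^{1-x} (4*y) dy dx = 2/3.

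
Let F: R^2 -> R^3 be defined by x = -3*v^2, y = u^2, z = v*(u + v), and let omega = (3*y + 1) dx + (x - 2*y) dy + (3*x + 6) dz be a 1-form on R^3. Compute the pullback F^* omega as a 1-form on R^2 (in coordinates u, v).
F^* omega = (-4*u^3 - 6*u*v^2 - 9*v^3 + 6*v) du + (-18*u^2*v - 9*u*v^2 + 6*u - 18*v^3 + 6*v) dv

Using F^*(f dg) = (f ∘ F) d(g ∘ F), substitute each coordinate x_i by F_i(u, v) in f_i, and replace dx_i by d F_i = (∂F_i/∂u) du + (∂F_i/∂v) dv.
  For the x component: f_1(F) = 3*u^2 + 1; d F_1 = (0) du + (-6*v) dv
  For the y component: f_2(F) = -2*u^2 - 3*v^2; d F_2 = (2*u) du + (0) dv
  For the z component: f_3(F) = 6 - 9*v^2; d F_3 = (v) du + (u + 2*v) dv
Combining and collecting du, dv coefficients:
  coeff of du: -4*u^3 - 6*u*v^2 - 9*v^3 + 6*v
  coeff of dv: -18*u^2*v - 9*u*v^2 + 6*u - 18*v^3 + 6*v
F^* omega = (-4*u^3 - 6*u*v^2 - 9*v^3 + 6*v) du + (-18*u^2*v - 9*u*v^2 + 6*u - 18*v^3 + 6*v) dv.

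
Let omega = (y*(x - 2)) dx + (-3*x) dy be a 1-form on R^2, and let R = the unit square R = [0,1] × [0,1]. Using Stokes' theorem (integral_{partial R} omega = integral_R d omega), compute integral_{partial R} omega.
integral_(partial R) omega = -3/2

Stokes: integral_partial_R omega = integral_R d omega with d omega = (∂Q/∂x - ∂P/∂y) dx ∧ dy.
  ∂Q/∂x = -3
  ∂P/∂y = x - 2
  integrand = ∂Q/∂x - ∂P/∂y = -x - 1.
Integrating over R: integral_0^1 integral_0^1 (-x - 1) dx dy = -3/2.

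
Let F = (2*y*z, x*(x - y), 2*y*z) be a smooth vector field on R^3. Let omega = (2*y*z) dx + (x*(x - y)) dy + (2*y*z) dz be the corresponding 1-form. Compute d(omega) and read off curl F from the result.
d(omega) = (2*z) dy ∧ dz + (2*y) dz ∧ dx + (2*x - y - 2*z) dx ∧ dy; curl F = (2*z, 2*y, 2*x - y - 2*z)

d omega = sum_{i<j} (∂f_j/∂x_i - ∂f_i/∂x_j) dx_i ∧ dx_j. Under the identification (dy ∧ dz, dz ∧ dx, dx ∧ dy) ↔ (e_x, e_y, e_z), the coefficients are exactly the components of curl F. Compute:
  ∂R/∂y - ∂Q/∂z = (2*z) - (0) = 2*z
  ∂P/∂z - ∂R/∂x = (2*y) - (0) = 2*y
  ∂Q/∂x - ∂P/∂y = (2*x - y) - (2*z) = 2*x - y - 2*z.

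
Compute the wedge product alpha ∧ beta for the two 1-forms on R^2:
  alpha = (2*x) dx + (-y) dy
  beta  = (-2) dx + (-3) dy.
alpha ∧ beta = (-6*x - 2*y) dx ∧ dy

Distribute the wedge, using dx_i ∧ dx_j = -dx_j ∧ dx_i and dx_i ∧ dx_i = 0. For each pair (i, j) with i < j, the coefficient of dx_i ∧ dx_j in alpha ∧ beta is (alpha_i * beta_j - alpha_j * beta_i). Collecting: alpha ∧ beta = (-6*x - 2*y) dx ∧ dy.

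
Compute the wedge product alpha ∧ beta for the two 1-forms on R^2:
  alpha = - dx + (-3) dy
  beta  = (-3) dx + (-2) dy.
alpha ∧ beta = (-7) dx ∧ dy

Distribute the wedge, using dx_i ∧ dx_j = -dx_j ∧ dx_i and dx_i ∧ dx_i = 0. For each pair (i, j) with i < j, the coefficient of dx_i ∧ dx_j in alpha ∧ beta is (alpha_i * beta_j - alpha_j * beta_i). Collecting: alpha ∧ beta = (-7) dx ∧ dy.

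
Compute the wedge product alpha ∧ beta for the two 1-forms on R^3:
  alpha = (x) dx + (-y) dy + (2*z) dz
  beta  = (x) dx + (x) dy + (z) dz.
alpha ∧ beta = (x*(x + y)) dx ∧ dy + (-x*z) dx ∧ dz + (-z*(2*x + y)) dy ∧ dz

Distribute the wedge, using dx_i ∧ dx_j = -dx_j ∧ dx_i and dx_i ∧ dx_i = 0. For each pair (i, j) with i < j, the coefficient of dx_i ∧ dx_j in alpha ∧ beta is (alpha_i * beta_j - alpha_j * beta_i). Collecting: alpha ∧ beta = (x*(x + y)) dx ∧ dy + (-x*z) dx ∧ dz + (-z*(2*x + y)) dy ∧ dz.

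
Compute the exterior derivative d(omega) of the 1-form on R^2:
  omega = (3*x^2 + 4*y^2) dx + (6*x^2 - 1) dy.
d(omega) = (12*x - 8*y) dx ∧ dy

For a 1-form omega = sum_i f_i dx_i, the exterior derivative is
  d(omega) = sum_{i < j} (∂f_j/∂x_i - ∂f_i/∂x_j) dx_i ∧ dx_j.
  coefficient of dx ∧ dy: ∂f_2/∂x - ∂f_1/∂y = ∂(6*x^2 - 1)/∂x - ∂(3*x^2 + 4*y^2)/∂y = 12*x - 8*y
Assembling: d(omega) = (12*x - 8*y) dx ∧ dy.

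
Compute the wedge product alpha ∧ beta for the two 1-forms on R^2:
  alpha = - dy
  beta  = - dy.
alpha ∧ beta = 0

Distribute the wedge, using dx_i ∧ dx_j = -dx_j ∧ dx_i and dx_i ∧ dx_i = 0. For each pair (i, j) with i < j, the coefficient of dx_i ∧ dx_j in alpha ∧ beta is (alpha_i * beta_j - alpha_j * beta_i). Collecting: alpha ∧ beta = 0.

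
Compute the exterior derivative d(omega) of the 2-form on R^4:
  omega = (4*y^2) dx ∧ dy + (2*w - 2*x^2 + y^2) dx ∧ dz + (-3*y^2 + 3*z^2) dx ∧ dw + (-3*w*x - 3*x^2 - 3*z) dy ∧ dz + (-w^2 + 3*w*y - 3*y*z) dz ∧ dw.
d(omega) = (-3*w - 6*x - 2*y) dx ∧ dy ∧ dz + (2 - 6*z) dx ∧ dz ∧ dw + (6*y) dx ∧ dy ∧ dw + (3*w - 3*x - 3*z) dy ∧ dz ∧ dw

For a 2-form omega = sum_{i<j} g_{ij} dx_i ∧ dx_j, the exterior derivative is
  d(omega) = sum_{i<j} d(g_{ij}) ∧ dx_i ∧ dx_j = sum_{i<j, k} (∂g_{ij}/∂x_k) dx_k ∧ dx_i ∧ dx_j.
Expand each term, using dx_k ∧ dx_i ∧ dx_j = sgn(permutation) dx_{(a)} ∧ dx_{(b)} ∧ dx_{(c)} with (a < b < c) sorted:
  d(2*w - 2*x^2 + y^2) includes (∂/∂y)(2*w - 2*x^2 + y^2) dy = (2*y) dy, which multiplied by dx ∧ dz gives (-2*y) dx ∧ dy ∧ dz
  d(2*w - 2*x^2 + y^2) includes (∂/∂w)(2*w - 2*x^2 + y^2) dw = (2) dw, which multiplied by dx ∧ dz gives (2) dx ∧ dz ∧ dw
  d(-3*y^2 + 3*z^2) includes (∂/∂y)(-3*y^2 + 3*z^2) dy = (-6*y) dy, which multiplied by dx ∧ dw gives (6*y) dx ∧ dy ∧ dw
  d(-3*y^2 + 3*z^2) includes (∂/∂z)(-3*y^2 + 3*z^2) dz = (6*z) dz, which multiplied by dx ∧ dw gives (-6*z) dx ∧ dz ∧ dw
  d(-3*w*x - 3*x^2 - 3*z) includes (∂/∂x)(-3*w*x - 3*x^2 - 3*z) dx = (-3*w - 6*x) dx, which multiplied by dy ∧ dz gives (-3*w - 6*x) dx ∧ dy ∧ dz
  d(-3*w*x - 3*x^2 - 3*z) includes (∂/∂w)(-3*w*x - 3*x^2 - 3*z) dw = (-3*x) dw, which multiplied by dy ∧ dz gives (-3*x) dy ∧ dz ∧ dw
  d(-w^2 + 3*w*y - 3*y*z) includes (∂/∂y)(-w^2 + 3*w*y - 3*y*z) dy = (3*w - 3*z) dy, which multiplied by dz ∧ dw gives (3*w - 3*z) dy ∧ dz ∧ dw
Collecting like 3-forms: d(omega) = (-3*w - 6*x - 2*y) dx ∧ dy ∧ dz + (2 - 6*z) dx ∧ dz ∧ dw + (6*y) dx ∧ dy ∧ dw + (3*w - 3*x - 3*z) dy ∧ dz ∧ dw.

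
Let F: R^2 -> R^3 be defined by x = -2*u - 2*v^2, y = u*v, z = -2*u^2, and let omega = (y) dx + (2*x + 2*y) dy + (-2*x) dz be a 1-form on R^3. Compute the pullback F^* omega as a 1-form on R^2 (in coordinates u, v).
F^* omega = (-16*u^2 - 14*u*v^2 - 6*u*v - 4*v^3) du + (2*u*(u*v - 2*u - 4*v^2)) dv

Using F^*(f dg) = (f ∘ F) d(g ∘ F), substitute each coordinate x_i by F_i(u, v) in f_i, and replace dx_i by d F_i = (∂F_i/∂u) du + (∂F_i/∂v) dv.
  For the x component: f_1(F) = u*v; d F_1 = (-2) du + (-4*v) dv
  For the y component: f_2(F) = 2*u*v - 4*u - 4*v^2; d F_2 = (v) du + (u) dv
  For the z component: f_3(F) = 4*u + 4*v^2; d F_3 = (-4*u) du + (0) dv
Combining and collecting du, dv coefficients:
  coeff of du: -16*u^2 - 14*u*v^2 - 6*u*v - 4*v^3
  coeff of dv: 2*u*(u*v - 2*u - 4*v^2)
F^* omega = (-16*u^2 - 14*u*v^2 - 6*u*v - 4*v^3) du + (2*u*(u*v - 2*u - 4*v^2)) dv.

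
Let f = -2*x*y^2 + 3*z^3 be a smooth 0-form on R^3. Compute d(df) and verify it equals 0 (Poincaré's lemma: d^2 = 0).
d(df) = 0

Step 1: df = sum_i (∂f/∂x_i) dx_i = (-2*y^2) dx + (-4*x*y) dy + (9*z^2) dz.
Step 2: Apply d again. Using the 1-form formula, the coefficient of dx ∧ dy in d(df) is ∂^2 f/∂x ∂y - ∂^2 f/∂y ∂x = (-4*y) - (-4*y) = 0 (equality of mixed partials for smooth f).
Similarly for dx ∧ dz and dy ∧ dz — all coefficients vanish. So d(df) = 0.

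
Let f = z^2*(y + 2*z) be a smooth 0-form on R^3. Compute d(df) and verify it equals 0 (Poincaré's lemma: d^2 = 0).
d(df) = 0

Step 1: df = sum_i (∂f/∂x_i) dx_i = (0) dx + (z^2) dy + (2*z*(y + 3*z)) dz.
Step 2: Apply d again. Using the 1-form formula, the coefficient of dx ∧ dy in d(df) is ∂^2 f/∂x ∂y - ∂^2 f/∂y ∂x = (0) - (0) = 0 (equality of mixed partials for smooth f).
Similarly for dx ∧ dz and dy ∧ dz — all coefficients vanish. So d(df) = 0.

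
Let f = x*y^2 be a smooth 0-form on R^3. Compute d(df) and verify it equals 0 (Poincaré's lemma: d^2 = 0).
d(df) = 0

Step 1: df = sum_i (∂f/∂x_i) dx_i = (y^2) dx + (2*x*y) dy + (0) dz.
Step 2: Apply d again. Using the 1-form formula, the coefficient of dx ∧ dy in d(df) is ∂^2 f/∂x ∂y - ∂^2 f/∂y ∂x = (2*y) - (2*y) = 0 (equality of mixed partials for smooth f).
Similarly for dx ∧ dz and dy ∧ dz — all coefficients vanish. So d(df) = 0.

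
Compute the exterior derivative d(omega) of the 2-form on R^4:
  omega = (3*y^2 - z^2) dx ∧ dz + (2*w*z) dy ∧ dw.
d(omega) = (-6*y) dx ∧ dy ∧ dz + (-2*w) dy ∧ dz ∧ dw

For a 2-form omega = sum_{i<j} g_{ij} dx_i ∧ dx_j, the exterior derivative is
  d(omega) = sum_{i<j} d(g_{ij}) ∧ dx_i ∧ dx_j = sum_{i<j, k} (∂g_{ij}/∂x_k) dx_k ∧ dx_i ∧ dx_j.
Expand each term, using dx_k ∧ dx_i ∧ dx_j = sgn(permutation) dx_{(a)} ∧ dx_{(b)} ∧ dx_{(c)} with (a < b < c) sorted:
  d(3*y^2 - z^2) includes (∂/∂y)(3*y^2 - z^2) dy = (6*y) dy, which multiplied by dx ∧ dz gives (-6*y) dx ∧ dy ∧ dz
  d(2*w*z) includes (∂/∂z)(2*w*z) dz = (2*w) dz, which multiplied by dy ∧ dw gives (-2*w) dy ∧ dz ∧ dw
Collecting like 3-forms: d(omega) = (-6*y) dx ∧ dy ∧ dz + (-2*w) dy ∧ dz ∧ dw.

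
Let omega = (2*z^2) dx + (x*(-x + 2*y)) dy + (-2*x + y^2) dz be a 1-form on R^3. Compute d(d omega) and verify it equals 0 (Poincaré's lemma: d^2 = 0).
d(d omega) = 0

Step 1: d omega = sum_{i<j} (∂f_j/∂x_i - ∂f_i/∂x_j) dx_i ∧ dx_j:
  coeff of dx ∧ dy: -2*x + 2*y
  coeff of dx ∧ dz: -4*z - 2
  coeff of dy ∧ dz: 2*y
Step 2: Apply d again to each 2-form coefficient. The only possible 3-form in R^3 is dx ∧ dy ∧ dz, with coefficient
  ∂(coeff of dy∧dz)/∂x - ∂(coeff of dx∧dz)/∂y + ∂(coeff of dx∧dy)/∂z
  = ∂/∂x (2*y) - ∂/∂y (-4*z - 2) + ∂/∂z (-2*x + 2*y).
Each of these terms simplifies to sums of mixed partials that cancel in pairs. The result is 0 (by equality of mixed partials for smooth functions — Schwarz / Clairaut).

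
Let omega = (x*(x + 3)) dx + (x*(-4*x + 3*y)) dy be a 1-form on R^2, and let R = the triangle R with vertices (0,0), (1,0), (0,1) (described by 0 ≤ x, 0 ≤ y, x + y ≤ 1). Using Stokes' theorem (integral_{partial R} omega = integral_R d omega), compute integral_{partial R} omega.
integral_(partial R) omega = -5/6

Stokes: integral_partial_R omega = integral_R d omega with d omega = (∂Q/∂x - ∂P/∂y) dx ∧ dy.
  ∂Q/∂x = -8*x + 3*y
  ∂P/∂y = 0
  integrand = ∂Q/∂x - ∂P/∂y = -8*x + 3*y.
Integrating over R: integral_0^1 integral_0^{1-x} (-8*x + 3*y) dy dx = -5/6.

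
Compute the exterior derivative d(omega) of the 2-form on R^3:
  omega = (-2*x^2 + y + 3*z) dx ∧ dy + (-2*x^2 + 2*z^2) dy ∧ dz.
d(omega) = (3 - 4*x) dx ∧ dy ∧ dz

For a 2-form omega = sum_{i<j} g_{ij} dx_i ∧ dx_j, the exterior derivative is
  d(omega) = sum_{i<j} d(g_{ij}) ∧ dx_i ∧ dx_j = sum_{i<j, k} (∂g_{ij}/∂x_k) dx_k ∧ dx_i ∧ dx_j.
Expand each term, using dx_k ∧ dx_i ∧ dx_j = sgn(permutation) dx_{(a)} ∧ dx_{(b)} ∧ dx_{(c)} with (a < b < c) sorted:
  d(-2*x^2 + y + 3*z) includes (∂/∂z)(-2*x^2 + y + 3*z) dz = (3) dz, which multiplied by dx ∧ dy gives (3) dx ∧ dy ∧ dz
  d(-2*x^2 + 2*z^2) includes (∂/∂x)(-2*x^2 + 2*z^2) dx = (-4*x) dx, which multiplied by dy ∧ dz gives (-4*x) dx ∧ dy ∧ dz
Collecting like 3-forms: d(omega) = (3 - 4*x) dx ∧ dy ∧ dz.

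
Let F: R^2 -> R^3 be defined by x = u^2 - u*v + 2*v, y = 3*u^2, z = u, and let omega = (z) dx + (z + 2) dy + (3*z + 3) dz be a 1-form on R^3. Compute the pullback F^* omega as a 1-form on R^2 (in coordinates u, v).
F^* omega = (8*u^2 - u*v + 15*u + 3) du + (u*(2 - u)) dv

Using F^*(f dg) = (f ∘ F) d(g ∘ F), substitute each coordinate x_i by F_i(u, v) in f_i, and replace dx_i by d F_i = (∂F_i/∂u) du + (∂F_i/∂v) dv.
  For the x component: f_1(F) = u; d F_1 = (2*u - v) du + (2 - u) dv
  For the y component: f_2(F) = u + 2; d F_2 = (6*u) du + (0) dv
  For the z component: f_3(F) = 3*u + 3; d F_3 = (1) du + (0) dv
Combining and collecting du, dv coefficients:
  coeff of du: 8*u^2 - u*v + 15*u + 3
  coeff of dv: u*(2 - u)
F^* omega = (8*u^2 - u*v + 15*u + 3) du + (u*(2 - u)) dv.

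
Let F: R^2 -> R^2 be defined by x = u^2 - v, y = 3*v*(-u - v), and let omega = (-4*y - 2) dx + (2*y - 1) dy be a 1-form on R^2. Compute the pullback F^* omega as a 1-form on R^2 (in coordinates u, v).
F^* omega = (24*u^2*v + 42*u*v^2 - 4*u + 18*v^3 + 3*v) du + (18*u^2*v + 54*u*v^2 - 12*u*v + 3*u + 36*v^3 - 12*v^2 + 6*v + 2) dv

Using F^*(f dg) = (f ∘ F) d(g ∘ F), substitute each coordinate x_i by F_i(u, v) in f_i, and replace dx_i by d F_i = (∂F_i/∂u) du + (∂F_i/∂v) dv.
  For the x component: f_1(F) = 12*u*v + 12*v^2 - 2; d F_1 = (2*u) du + (-1) dv
  For the y component: f_2(F) = -6*u*v - 6*v^2 - 1; d F_2 = (-3*v) du + (-3*u - 6*v) dv
Combining and collecting du, dv coefficients:
  coeff of du: 24*u^2*v + 42*u*v^2 - 4*u + 18*v^3 + 3*v
  coeff of dv: 18*u^2*v + 54*u*v^2 - 12*u*v + 3*u + 36*v^3 - 12*v^2 + 6*v + 2
F^* omega = (24*u^2*v + 42*u*v^2 - 4*u + 18*v^3 + 3*v) du + (18*u^2*v + 54*u*v^2 - 12*u*v + 3*u + 36*v^3 - 12*v^2 + 6*v + 2) dv.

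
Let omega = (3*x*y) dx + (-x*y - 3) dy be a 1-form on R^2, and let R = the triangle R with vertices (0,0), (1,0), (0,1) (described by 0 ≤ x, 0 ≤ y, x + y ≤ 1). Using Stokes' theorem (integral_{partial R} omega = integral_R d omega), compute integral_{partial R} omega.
integral_(partial R) omega = -2/3

Stokes: integral_partial_R omega = integral_R d omega with d omega = (∂Q/∂x - ∂P/∂y) dx ∧ dy.
  ∂Q/∂x = -y
  ∂P/∂y = 3*x
  integrand = ∂Q/∂x - ∂P/∂y = -3*x - y.
Integrating over R: integral_0^1 integral_0^{1-x} (-3*x - y) dy dx = -2/3.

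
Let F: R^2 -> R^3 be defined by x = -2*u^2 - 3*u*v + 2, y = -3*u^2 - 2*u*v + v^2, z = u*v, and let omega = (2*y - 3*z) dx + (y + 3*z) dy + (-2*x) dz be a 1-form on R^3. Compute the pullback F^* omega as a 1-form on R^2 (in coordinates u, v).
F^* omega = (42*u^3 + 50*u^2*v + 11*u*v^2 - 8*v^3 - 4*v) du + (28*u^3 + 19*u^2*v - 6*u*v^2 - 4*u + 2*v^3) dv

Using F^*(f dg) = (f ∘ F) d(g ∘ F), substitute each coordinate x_i by F_i(u, v) in f_i, and replace dx_i by d F_i = (∂F_i/∂u) du + (∂F_i/∂v) dv.
  For the x component: f_1(F) = -6*u^2 - 7*u*v + 2*v^2; d F_1 = (-4*u - 3*v) du + (-3*u) dv
  For the y component: f_2(F) = -3*u^2 + u*v + v^2; d F_2 = (-6*u - 2*v) du + (-2*u + 2*v) dv
  For the z component: f_3(F) = 4*u^2 + 6*u*v - 4; d F_3 = (v) du + (u) dv
Combining and collecting du, dv coefficients:
  coeff of du: 42*u^3 + 50*u^2*v + 11*u*v^2 - 8*v^3 - 4*v
  coeff of dv: 28*u^3 + 19*u^2*v - 6*u*v^2 - 4*u + 2*v^3
F^* omega = (42*u^3 + 50*u^2*v + 11*u*v^2 - 8*v^3 - 4*v) du + (28*u^3 + 19*u^2*v - 6*u*v^2 - 4*u + 2*v^3) dv.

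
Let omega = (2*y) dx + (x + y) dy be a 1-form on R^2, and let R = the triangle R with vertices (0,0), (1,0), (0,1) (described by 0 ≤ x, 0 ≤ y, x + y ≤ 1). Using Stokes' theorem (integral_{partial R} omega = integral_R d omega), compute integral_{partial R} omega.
integral_(partial R) omega = -1/2

Stokes: integral_partial_R omega = integral_R d omega with d omega = (∂Q/∂x - ∂P/∂y) dx ∧ dy.
  ∂Q/∂x = 1
  ∂P/∂y = 2
  integrand = ∂Q/∂x - ∂P/∂y = -1.
Integrating over R: integral_0^1 integral_0^{1-x} (-1) dy dx = -1/2.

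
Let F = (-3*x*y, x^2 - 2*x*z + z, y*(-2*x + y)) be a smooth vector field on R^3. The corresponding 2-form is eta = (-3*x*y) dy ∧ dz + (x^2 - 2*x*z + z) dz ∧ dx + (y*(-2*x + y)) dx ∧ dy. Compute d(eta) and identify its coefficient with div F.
d(eta) = (-3*y) dx ∧ dy ∧ dz; div F = -3*y

For a 2-form in R^3 of the form above, applying d gives a 3-form with coefficient ∂P/∂x + ∂Q/∂y + ∂R/∂z:
  ∂P/∂x = -3*y
  ∂Q/∂y = 0
  ∂R/∂z = 0
Sum = -3*y, which is exactly div F.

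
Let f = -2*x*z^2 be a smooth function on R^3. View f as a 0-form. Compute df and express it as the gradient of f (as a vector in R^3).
df = (-2*z^2) dx + (0) dy + (-4*x*z) dz; grad f = (-2*z^2, 0, -4*x*z)

For a 0-form f, d f = (∂f/∂x) dx + (∂f/∂y) dy + (∂f/∂z) dz. The components of the vector representation are exactly the entries of grad f in Cartesian coordinates:
  ∂f/∂x = -2*z^2
  ∂f/∂y = 0
  ∂f/∂z = -4*x*z.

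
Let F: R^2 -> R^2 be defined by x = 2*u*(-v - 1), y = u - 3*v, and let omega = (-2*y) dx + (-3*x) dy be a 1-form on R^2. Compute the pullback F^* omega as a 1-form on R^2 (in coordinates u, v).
F^* omega = (10*u*v + 10*u - 12*v^2 - 12*v) du + (2*u*(2*u - 15*v - 9)) dv

Using F^*(f dg) = (f ∘ F) d(g ∘ F), substitute each coordinate x_i by F_i(u, v) in f_i, and replace dx_i by d F_i = (∂F_i/∂u) du + (∂F_i/∂v) dv.
  For the x component: f_1(F) = -2*u + 6*v; d F_1 = (-2*v - 2) du + (-2*u) dv
  For the y component: f_2(F) = 6*u*(v + 1); d F_2 = (1) du + (-3) dv
Combining and collecting du, dv coefficients:
  coeff of du: 10*u*v + 10*u - 12*v^2 - 12*v
  coeff of dv: 2*u*(2*u - 15*v - 9)
F^* omega = (10*u*v + 10*u - 12*v^2 - 12*v) du + (2*u*(2*u - 15*v - 9)) dv.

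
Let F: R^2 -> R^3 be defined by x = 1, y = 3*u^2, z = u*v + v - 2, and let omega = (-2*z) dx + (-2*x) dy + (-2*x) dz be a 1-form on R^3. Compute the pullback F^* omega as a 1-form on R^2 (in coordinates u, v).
F^* omega = (-12*u - 2*v) du + (-2*u - 2) dv

Using F^*(f dg) = (f ∘ F) d(g ∘ F), substitute each coordinate x_i by F_i(u, v) in f_i, and replace dx_i by d F_i = (∂F_i/∂u) du + (∂F_i/∂v) dv.
  For the x component: f_1(F) = -2*u*v - 2*v + 4; d F_1 = (0) du + (0) dv
  For the y component: f_2(F) = -2; d F_2 = (6*u) du + (0) dv
  For the z component: f_3(F) = -2; d F_3 = (v) du + (u + 1) dv
Combining and collecting du, dv coefficients:
  coeff of du: -12*u - 2*v
  coeff of dv: -2*u - 2
F^* omega = (-12*u - 2*v) du + (-2*u - 2) dv.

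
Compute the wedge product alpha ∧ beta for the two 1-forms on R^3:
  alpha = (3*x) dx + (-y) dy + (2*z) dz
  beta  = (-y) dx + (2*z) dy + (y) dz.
alpha ∧ beta = (6*x*z - y^2) dx ∧ dy + (y*(3*x + 2*z)) dx ∧ dz + (-y^2 - 4*z^2) dy ∧ dz

Distribute the wedge, using dx_i ∧ dx_j = -dx_j ∧ dx_i and dx_i ∧ dx_i = 0. For each pair (i, j) with i < j, the coefficient of dx_i ∧ dx_j in alpha ∧ beta is (alpha_i * beta_j - alpha_j * beta_i). Collecting: alpha ∧ beta = (6*x*z - y^2) dx ∧ dy + (y*(3*x + 2*z)) dx ∧ dz + (-y^2 - 4*z^2) dy ∧ dz.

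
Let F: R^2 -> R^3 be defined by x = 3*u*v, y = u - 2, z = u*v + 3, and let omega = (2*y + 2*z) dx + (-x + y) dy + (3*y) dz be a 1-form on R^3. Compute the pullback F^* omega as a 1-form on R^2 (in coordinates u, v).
F^* omega = (6*u*v^2 + 6*u*v + u - 2) du + (u^2*(6*v + 9)) dv

Using F^*(f dg) = (f ∘ F) d(g ∘ F), substitute each coordinate x_i by F_i(u, v) in f_i, and replace dx_i by d F_i = (∂F_i/∂u) du + (∂F_i/∂v) dv.
  For the x component: f_1(F) = 2*u*v + 2*u + 2; d F_1 = (3*v) du + (3*u) dv
  For the y component: f_2(F) = -3*u*v + u - 2; d F_2 = (1) du + (0) dv
  For the z component: f_3(F) = 3*u - 6; d F_3 = (v) du + (u) dv
Combining and collecting du, dv coefficients:
  coeff of du: 6*u*v^2 + 6*u*v + u - 2
  coeff of dv: u^2*(6*v + 9)
F^* omega = (6*u*v^2 + 6*u*v + u - 2) du + (u^2*(6*v + 9)) dv.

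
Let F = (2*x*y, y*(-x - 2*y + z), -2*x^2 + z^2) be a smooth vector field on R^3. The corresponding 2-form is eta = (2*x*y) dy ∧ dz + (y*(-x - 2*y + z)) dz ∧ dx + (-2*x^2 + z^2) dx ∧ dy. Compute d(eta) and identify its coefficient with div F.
d(eta) = (-x - 2*y + 3*z) dx ∧ dy ∧ dz; div F = -x - 2*y + 3*z

For a 2-form in R^3 of the form above, applying d gives a 3-form with coefficient ∂P/∂x + ∂Q/∂y + ∂R/∂z:
  ∂P/∂x = 2*y
  ∂Q/∂y = -x - 4*y + z
  ∂R/∂z = 2*z
Sum = -x - 2*y + 3*z, which is exactly div F.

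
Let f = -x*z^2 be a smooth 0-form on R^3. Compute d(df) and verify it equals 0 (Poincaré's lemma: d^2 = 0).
d(df) = 0

Step 1: df = sum_i (∂f/∂x_i) dx_i = (-z^2) dx + (0) dy + (-2*x*z) dz.
Step 2: Apply d again. Using the 1-form formula, the coefficient of dx ∧ dy in d(df) is ∂^2 f/∂x ∂y - ∂^2 f/∂y ∂x = (0) - (0) = 0 (equality of mixed partials for smooth f).
Similarly for dx ∧ dz and dy ∧ dz — all coefficients vanish. So d(df) = 0.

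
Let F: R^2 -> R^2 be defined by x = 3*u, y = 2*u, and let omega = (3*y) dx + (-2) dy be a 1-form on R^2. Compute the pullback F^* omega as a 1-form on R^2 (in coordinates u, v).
F^* omega = (18*u - 4) du

Using F^*(f dg) = (f ∘ F) d(g ∘ F), substitute each coordinate x_i by F_i(u, v) in f_i, and replace dx_i by d F_i = (∂F_i/∂u) du + (∂F_i/∂v) dv.
  For the x component: f_1(F) = 6*u; d F_1 = (3) du + (0) dv
  For the y component: f_2(F) = -2; d F_2 = (2) du + (0) dv
Combining and collecting du, dv coefficients:
  coeff of du: 18*u - 4
  coeff of dv: 0
F^* omega = (18*u - 4) du.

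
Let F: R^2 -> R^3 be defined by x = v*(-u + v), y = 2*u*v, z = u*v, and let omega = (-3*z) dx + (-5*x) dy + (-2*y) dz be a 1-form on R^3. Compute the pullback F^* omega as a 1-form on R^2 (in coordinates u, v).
F^* omega = (v^2*(9*u - 10*v)) du + (u*v*(9*u - 16*v)) dv

Using F^*(f dg) = (f ∘ F) d(g ∘ F), substitute each coordinate x_i by F_i(u, v) in f_i, and replace dx_i by d F_i = (∂F_i/∂u) du + (∂F_i/∂v) dv.
  For the x component: f_1(F) = -3*u*v; d F_1 = (-v) du + (-u + 2*v) dv
  For the y component: f_2(F) = 5*v*(u - v); d F_2 = (2*v) du + (2*u) dv
  For the z component: f_3(F) = -4*u*v; d F_3 = (v) du + (u) dv
Combining and collecting du, dv coefficients:
  coeff of du: v^2*(9*u - 10*v)
  coeff of dv: u*v*(9*u - 16*v)
F^* omega = (v^2*(9*u - 10*v)) du + (u*v*(9*u - 16*v)) dv.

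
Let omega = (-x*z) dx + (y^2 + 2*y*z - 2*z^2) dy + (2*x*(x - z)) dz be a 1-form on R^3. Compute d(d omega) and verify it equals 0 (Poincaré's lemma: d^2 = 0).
d(d omega) = 0

Step 1: d omega = sum_{i<j} (∂f_j/∂x_i - ∂f_i/∂x_j) dx_i ∧ dx_j:
  coeff of dx ∧ dy: 0
  coeff of dx ∧ dz: 5*x - 2*z
  coeff of dy ∧ dz: -2*y + 4*z
Step 2: Apply d again to each 2-form coefficient. The only possible 3-form in R^3 is dx ∧ dy ∧ dz, with coefficient
  ∂(coeff of dy∧dz)/∂x - ∂(coeff of dx∧dz)/∂y + ∂(coeff of dx∧dy)/∂z
  = ∂/∂x (-2*y + 4*z) - ∂/∂y (5*x - 2*z) + ∂/∂z (0).
Each of these terms simplifies to sums of mixed partials that cancel in pairs. The result is 0 (by equality of mixed partials for smooth functions — Schwarz / Clairaut).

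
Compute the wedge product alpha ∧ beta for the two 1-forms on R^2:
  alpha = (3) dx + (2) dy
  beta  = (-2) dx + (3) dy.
alpha ∧ beta = (13) dx ∧ dy

Distribute the wedge, using dx_i ∧ dx_j = -dx_j ∧ dx_i and dx_i ∧ dx_i = 0. For each pair (i, j) with i < j, the coefficient of dx_i ∧ dx_j in alpha ∧ beta is (alpha_i * beta_j - alpha_j * beta_i). Collecting: alpha ∧ beta = (13) dx ∧ dy.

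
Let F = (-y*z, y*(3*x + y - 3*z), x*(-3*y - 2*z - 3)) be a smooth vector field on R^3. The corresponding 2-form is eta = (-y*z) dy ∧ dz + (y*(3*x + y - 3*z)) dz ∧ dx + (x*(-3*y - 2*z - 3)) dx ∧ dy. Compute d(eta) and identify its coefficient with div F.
d(eta) = (x + 2*y - 3*z) dx ∧ dy ∧ dz; div F = x + 2*y - 3*z

For a 2-form in R^3 of the form above, applying d gives a 3-form with coefficient ∂P/∂x + ∂Q/∂y + ∂R/∂z:
  ∂P/∂x = 0
  ∂Q/∂y = 3*x + 2*y - 3*z
  ∂R/∂z = -2*x
Sum = x + 2*y - 3*z, which is exactly div F.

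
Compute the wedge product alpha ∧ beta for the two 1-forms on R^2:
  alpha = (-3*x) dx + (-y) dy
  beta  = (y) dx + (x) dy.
alpha ∧ beta = (-3*x^2 + y^2) dx ∧ dy

Distribute the wedge, using dx_i ∧ dx_j = -dx_j ∧ dx_i and dx_i ∧ dx_i = 0. For each pair (i, j) with i < j, the coefficient of dx_i ∧ dx_j in alpha ∧ beta is (alpha_i * beta_j - alpha_j * beta_i). Collecting: alpha ∧ beta = (-3*x^2 + y^2) dx ∧ dy.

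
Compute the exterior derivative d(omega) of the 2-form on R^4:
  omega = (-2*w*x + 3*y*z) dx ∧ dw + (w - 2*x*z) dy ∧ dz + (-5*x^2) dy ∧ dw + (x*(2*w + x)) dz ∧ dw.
d(omega) = (-10*x - 3*z) dx ∧ dy ∧ dw + (2*w + 2*x - 3*y) dx ∧ dz ∧ dw + (-2*z) dx ∧ dy ∧ dz + (1) dy ∧ dz ∧ dw

For a 2-form omega = sum_{i<j} g_{ij} dx_i ∧ dx_j, the exterior derivative is
  d(omega) = sum_{i<j} d(g_{ij}) ∧ dx_i ∧ dx_j = sum_{i<j, k} (∂g_{ij}/∂x_k) dx_k ∧ dx_i ∧ dx_j.
Expand each term, using dx_k ∧ dx_i ∧ dx_j = sgn(permutation) dx_{(a)} ∧ dx_{(b)} ∧ dx_{(c)} with (a < b < c) sorted:
  d(-2*w*x + 3*y*z) includes (∂/∂y)(-2*w*x + 3*y*z) dy = (3*z) dy, which multiplied by dx ∧ dw gives (-3*z) dx ∧ dy ∧ dw
  d(-2*w*x + 3*y*z) includes (∂/∂z)(-2*w*x + 3*y*z) dz = (3*y) dz, which multiplied by dx ∧ dw gives (-3*y) dx ∧ dz ∧ dw
  d(w - 2*x*z) includes (∂/∂x)(w - 2*x*z) dx = (-2*z) dx, which multiplied by dy ∧ dz gives (-2*z) dx ∧ dy ∧ dz
  d(w - 2*x*z) includes (∂/∂w)(w - 2*x*z) dw = (1) dw, which multiplied by dy ∧ dz gives (1) dy ∧ dz ∧ dw
  d(-5*x^2) includes (∂/∂x)(-5*x^2) dx = (-10*x) dx, which multiplied by dy ∧ dw gives (-10*x) dx ∧ dy ∧ dw
  d(x*(2*w + x)) includes (∂/∂x)(x*(2*w + x)) dx = (2*w + 2*x) dx, which multiplied by dz ∧ dw gives (2*w + 2*x) dx ∧ dz ∧ dw
Collecting like 3-forms: d(omega) = (-10*x - 3*z) dx ∧ dy ∧ dw + (2*w + 2*x - 3*y) dx ∧ dz ∧ dw + (-2*z) dx ∧ dy ∧ dz + (1) dy ∧ dz ∧ dw.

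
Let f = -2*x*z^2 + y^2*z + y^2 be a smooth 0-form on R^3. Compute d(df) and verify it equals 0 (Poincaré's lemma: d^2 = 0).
d(df) = 0

Step 1: df = sum_i (∂f/∂x_i) dx_i = (-2*z^2) dx + (2*y*(z + 1)) dy + (-4*x*z + y^2) dz.
Step 2: Apply d again. Using the 1-form formula, the coefficient of dx ∧ dy in d(df) is ∂^2 f/∂x ∂y - ∂^2 f/∂y ∂x = (0) - (0) = 0 (equality of mixed partials for smooth f).
Similarly for dx ∧ dz and dy ∧ dz — all coefficients vanish. So d(df) = 0.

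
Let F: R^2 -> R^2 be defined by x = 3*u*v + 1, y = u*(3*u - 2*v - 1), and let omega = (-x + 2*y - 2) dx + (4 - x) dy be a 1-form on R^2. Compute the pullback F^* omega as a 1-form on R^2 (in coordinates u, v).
F^* omega = (-15*u*v^2 - 3*u*v + 18*u - 15*v - 3) du + (3*u*(6*u^2 - 5*u*v - 2*u - 5)) dv

Using F^*(f dg) = (f ∘ F) d(g ∘ F), substitute each coordinate x_i by F_i(u, v) in f_i, and replace dx_i by d F_i = (∂F_i/∂u) du + (∂F_i/∂v) dv.
  For the x component: f_1(F) = 6*u^2 - 7*u*v - 2*u - 3; d F_1 = (3*v) du + (3*u) dv
  For the y component: f_2(F) = -3*u*v + 3; d F_2 = (6*u - 2*v - 1) du + (-2*u) dv
Combining and collecting du, dv coefficients:
  coeff of du: -15*u*v^2 - 3*u*v + 18*u - 15*v - 3
  coeff of dv: 3*u*(6*u^2 - 5*u*v - 2*u - 5)
F^* omega = (-15*u*v^2 - 3*u*v + 18*u - 15*v - 3) du + (3*u*(6*u^2 - 5*u*v - 2*u - 5)) dv.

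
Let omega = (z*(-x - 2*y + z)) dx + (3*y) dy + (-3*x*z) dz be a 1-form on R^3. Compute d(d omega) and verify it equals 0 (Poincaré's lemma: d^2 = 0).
d(d omega) = 0

Step 1: d omega = sum_{i<j} (∂f_j/∂x_i - ∂f_i/∂x_j) dx_i ∧ dx_j:
  coeff of dx ∧ dy: 2*z
  coeff of dx ∧ dz: x + 2*y - 5*z
  coeff of dy ∧ dz: 0
Step 2: Apply d again to each 2-form coefficient. The only possible 3-form in R^3 is dx ∧ dy ∧ dz, with coefficient
  ∂(coeff of dy∧dz)/∂x - ∂(coeff of dx∧dz)/∂y + ∂(coeff of dx∧dy)/∂z
  = ∂/∂x (0) - ∂/∂y (x + 2*y - 5*z) + ∂/∂z (2*z).
Each of these terms simplifies to sums of mixed partials that cancel in pairs. The result is 0 (by equality of mixed partials for smooth functions — Schwarz / Clairaut).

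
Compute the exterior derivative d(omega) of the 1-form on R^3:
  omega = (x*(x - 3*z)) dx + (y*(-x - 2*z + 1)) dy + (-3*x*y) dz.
d(omega) = (-y) dx ∧ dy + (3*x - 3*y) dx ∧ dz + (-3*x + 2*y) dy ∧ dz

For a 1-form omega = sum_i f_i dx_i, the exterior derivative is
  d(omega) = sum_{i < j} (∂f_j/∂x_i - ∂f_i/∂x_j) dx_i ∧ dx_j.
  coefficient of dx ∧ dy: ∂f_2/∂x - ∂f_1/∂y = ∂(y*(-x - 2*z + 1))/∂x - ∂(x*(x - 3*z))/∂y = -y
  coefficient of dx ∧ dz: ∂f_3/∂x - ∂f_1/∂z = ∂(-3*x*y)/∂x - ∂(x*(x - 3*z))/∂z = 3*x - 3*y
  coefficient of dy ∧ dz: ∂f_3/∂y - ∂f_2/∂z = ∂(-3*x*y)/∂y - ∂(y*(-x - 2*z + 1))/∂z = -3*x + 2*y
Assembling: d(omega) = (-y) dx ∧ dy + (3*x - 3*y) dx ∧ dz + (-3*x + 2*y) dy ∧ dz.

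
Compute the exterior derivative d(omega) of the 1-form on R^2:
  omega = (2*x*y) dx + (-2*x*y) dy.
d(omega) = (-2*x - 2*y) dx ∧ dy

For a 1-form omega = sum_i f_i dx_i, the exterior derivative is
  d(omega) = sum_{i < j} (∂f_j/∂x_i - ∂f_i/∂x_j) dx_i ∧ dx_j.
  coefficient of dx ∧ dy: ∂f_2/∂x - ∂f_1/∂y = ∂(-2*x*y)/∂x - ∂(2*x*y)/∂y = -2*x - 2*y
Assembling: d(omega) = (-2*x - 2*y) dx ∧ dy.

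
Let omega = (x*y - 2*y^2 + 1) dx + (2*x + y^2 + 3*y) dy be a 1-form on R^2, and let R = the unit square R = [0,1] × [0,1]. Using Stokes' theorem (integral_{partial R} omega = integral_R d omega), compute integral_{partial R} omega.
integral_(partial R) omega = 7/2

Stokes: integral_partial_R omega = integral_R d omega with d omega = (∂Q/∂x - ∂P/∂y) dx ∧ dy.
  ∂Q/∂x = 2
  ∂P/∂y = x - 4*y
  integrand = ∂Q/∂x - ∂P/∂y = -x + 4*y + 2.
Integrating over R: integral_0^1 integral_0^1 (-x + 4*y + 2) dx dy = 7/2.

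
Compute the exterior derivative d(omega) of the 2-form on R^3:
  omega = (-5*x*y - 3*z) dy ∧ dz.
d(omega) = (-5*y) dx ∧ dy ∧ dz

For a 2-form omega = sum_{i<j} g_{ij} dx_i ∧ dx_j, the exterior derivative is
  d(omega) = sum_{i<j} d(g_{ij}) ∧ dx_i ∧ dx_j = sum_{i<j, k} (∂g_{ij}/∂x_k) dx_k ∧ dx_i ∧ dx_j.
Expand each term, using dx_k ∧ dx_i ∧ dx_j = sgn(permutation) dx_{(a)} ∧ dx_{(b)} ∧ dx_{(c)} with (a < b < c) sorted:
  d(-5*x*y - 3*z) includes (∂/∂x)(-5*x*y - 3*z) dx = (-5*y) dx, which multiplied by dy ∧ dz gives (-5*y) dx ∧ dy ∧ dz
Collecting like 3-forms: d(omega) = (-5*y) dx ∧ dy ∧ dz.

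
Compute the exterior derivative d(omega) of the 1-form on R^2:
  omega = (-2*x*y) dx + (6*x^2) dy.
d(omega) = (14*x) dx ∧ dy

For a 1-form omega = sum_i f_i dx_i, the exterior derivative is
  d(omega) = sum_{i < j} (∂f_j/∂x_i - ∂f_i/∂x_j) dx_i ∧ dx_j.
  coefficient of dx ∧ dy: ∂f_2/∂x - ∂f_1/∂y = ∂(6*x^2)/∂x - ∂(-2*x*y)/∂y = 14*x
Assembling: d(omega) = (14*x) dx ∧ dy.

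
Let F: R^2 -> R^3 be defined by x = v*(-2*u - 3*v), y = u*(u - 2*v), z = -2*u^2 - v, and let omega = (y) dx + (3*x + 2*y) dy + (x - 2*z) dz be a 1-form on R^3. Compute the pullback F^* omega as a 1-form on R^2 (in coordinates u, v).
F^* omega = (-12*u^3 - 18*u^2*v + 18*u*v^2 - 8*u*v + 18*v^3) du + (-6*u^3 + 18*u^2*v - 4*u^2 + 30*u*v^2 + 2*u*v + 3*v^2 - 2*v) dv

Using F^*(f dg) = (f ∘ F) d(g ∘ F), substitute each coordinate x_i by F_i(u, v) in f_i, and replace dx_i by d F_i = (∂F_i/∂u) du + (∂F_i/∂v) dv.
  For the x component: f_1(F) = u*(u - 2*v); d F_1 = (-2*v) du + (-2*u - 6*v) dv
  For the y component: f_2(F) = 2*u^2 - 10*u*v - 9*v^2; d F_2 = (2*u - 2*v) du + (-2*u) dv
  For the z component: f_3(F) = 4*u^2 - 2*u*v - 3*v^2 + 2*v; d F_3 = (-4*u) du + (-1) dv
Combining and collecting du, dv coefficients:
  coeff of du: -12*u^3 - 18*u^2*v + 18*u*v^2 - 8*u*v + 18*v^3
  coeff of dv: -6*u^3 + 18*u^2*v - 4*u^2 + 30*u*v^2 + 2*u*v + 3*v^2 - 2*v
F^* omega = (-12*u^3 - 18*u^2*v + 18*u*v^2 - 8*u*v + 18*v^3) du + (-6*u^3 + 18*u^2*v - 4*u^2 + 30*u*v^2 + 2*u*v + 3*v^2 - 2*v) dv.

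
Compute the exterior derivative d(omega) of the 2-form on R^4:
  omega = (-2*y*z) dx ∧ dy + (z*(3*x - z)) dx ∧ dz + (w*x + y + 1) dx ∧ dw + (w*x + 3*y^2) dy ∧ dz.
d(omega) = (w - 2*y) dx ∧ dy ∧ dz + (-1) dx ∧ dy ∧ dw + (x) dy ∧ dz ∧ dw

For a 2-form omega = sum_{i<j} g_{ij} dx_i ∧ dx_j, the exterior derivative is
  d(omega) = sum_{i<j} d(g_{ij}) ∧ dx_i ∧ dx_j = sum_{i<j, k} (∂g_{ij}/∂x_k) dx_k ∧ dx_i ∧ dx_j.
Expand each term, using dx_k ∧ dx_i ∧ dx_j = sgn(permutation) dx_{(a)} ∧ dx_{(b)} ∧ dx_{(c)} with (a < b < c) sorted:
  d(-2*y*z) includes (∂/∂z)(-2*y*z) dz = (-2*y) dz, which multiplied by dx ∧ dy gives (-2*y) dx ∧ dy ∧ dz
  d(w*x + y + 1) includes (∂/∂y)(w*x + y + 1) dy = (1) dy, which multiplied by dx ∧ dw gives (-1) dx ∧ dy ∧ dw
  d(w*x + 3*y^2) includes (∂/∂x)(w*x + 3*y^2) dx = (w) dx, which multiplied by dy ∧ dz gives (w) dx ∧ dy ∧ dz
  d(w*x + 3*y^2) includes (∂/∂w)(w*x + 3*y^2) dw = (x) dw, which multiplied by dy ∧ dz gives (x) dy ∧ dz ∧ dw
Collecting like 3-forms: d(omega) = (w - 2*y) dx ∧ dy ∧ dz + (-1) dx ∧ dy ∧ dw + (x) dy ∧ dz ∧ dw.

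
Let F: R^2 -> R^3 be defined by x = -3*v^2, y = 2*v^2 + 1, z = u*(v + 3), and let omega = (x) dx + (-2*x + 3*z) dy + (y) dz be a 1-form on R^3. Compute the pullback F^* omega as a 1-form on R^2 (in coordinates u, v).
F^* omega = (2*v^3 + 6*v^2 + v + 3) du + (14*u*v^2 + 36*u*v + u + 42*v^3) dv

Using F^*(f dg) = (f ∘ F) d(g ∘ F), substitute each coordinate x_i by F_i(u, v) in f_i, and replace dx_i by d F_i = (∂F_i/∂u) du + (∂F_i/∂v) dv.
  For the x component: f_1(F) = -3*v^2; d F_1 = (0) du + (-6*v) dv
  For the y component: f_2(F) = 3*u*v + 9*u + 6*v^2; d F_2 = (0) du + (4*v) dv
  For the z component: f_3(F) = 2*v^2 + 1; d F_3 = (v + 3) du + (u) dv
Combining and collecting du, dv coefficients:
  coeff of du: 2*v^3 + 6*v^2 + v + 3
  coeff of dv: 14*u*v^2 + 36*u*v + u + 42*v^3
F^* omega = (2*v^3 + 6*v^2 + v + 3) du + (14*u*v^2 + 36*u*v + u + 42*v^3) dv.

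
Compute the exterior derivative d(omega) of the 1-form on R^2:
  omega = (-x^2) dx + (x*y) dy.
d(omega) = (y) dx ∧ dy

For a 1-form omega = sum_i f_i dx_i, the exterior derivative is
  d(omega) = sum_{i < j} (∂f_j/∂x_i - ∂f_i/∂x_j) dx_i ∧ dx_j.
  coefficient of dx ∧ dy: ∂f_2/∂x - ∂f_1/∂y = ∂(x*y)/∂x - ∂(-x^2)/∂y = y
Assembling: d(omega) = (y) dx ∧ dy.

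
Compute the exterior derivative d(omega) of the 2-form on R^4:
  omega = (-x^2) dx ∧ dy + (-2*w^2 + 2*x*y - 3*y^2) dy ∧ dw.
d(omega) = (2*y) dx ∧ dy ∧ dw

For a 2-form omega = sum_{i<j} g_{ij} dx_i ∧ dx_j, the exterior derivative is
  d(omega) = sum_{i<j} d(g_{ij}) ∧ dx_i ∧ dx_j = sum_{i<j, k} (∂g_{ij}/∂x_k) dx_k ∧ dx_i ∧ dx_j.
Expand each term, using dx_k ∧ dx_i ∧ dx_j = sgn(permutation) dx_{(a)} ∧ dx_{(b)} ∧ dx_{(c)} with (a < b < c) sorted:
  d(-2*w^2 + 2*x*y - 3*y^2) includes (∂/∂x)(-2*w^2 + 2*x*y - 3*y^2) dx = (2*y) dx, which multiplied by dy ∧ dw gives (2*y) dx ∧ dy ∧ dw
Collecting like 3-forms: d(omega) = (2*y) dx ∧ dy ∧ dw.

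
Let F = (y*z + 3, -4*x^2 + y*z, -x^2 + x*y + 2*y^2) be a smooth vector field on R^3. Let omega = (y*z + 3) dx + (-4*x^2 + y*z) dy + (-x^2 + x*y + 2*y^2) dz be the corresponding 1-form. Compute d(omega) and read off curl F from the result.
d(omega) = (x + 3*y) dy ∧ dz + (2*x) dz ∧ dx + (-8*x - z) dx ∧ dy; curl F = (x + 3*y, 2*x, -8*x - z)

d omega = sum_{i<j} (∂f_j/∂x_i - ∂f_i/∂x_j) dx_i ∧ dx_j. Under the identification (dy ∧ dz, dz ∧ dx, dx ∧ dy) ↔ (e_x, e_y, e_z), the coefficients are exactly the components of curl F. Compute:
  ∂R/∂y - ∂Q/∂z = (x + 4*y) - (y) = x + 3*y
  ∂P/∂z - ∂R/∂x = (y) - (-2*x + y) = 2*x
  ∂Q/∂x - ∂P/∂y = (-8*x) - (z) = -8*x - z.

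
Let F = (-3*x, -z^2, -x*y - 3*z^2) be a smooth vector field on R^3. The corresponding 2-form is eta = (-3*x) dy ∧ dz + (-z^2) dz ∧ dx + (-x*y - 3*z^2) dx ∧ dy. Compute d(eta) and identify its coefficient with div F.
d(eta) = (-6*z - 3) dx ∧ dy ∧ dz; div F = -6*z - 3

For a 2-form in R^3 of the form above, applying d gives a 3-form with coefficient ∂P/∂x + ∂Q/∂y + ∂R/∂z:
  ∂P/∂x = -3
  ∂Q/∂y = 0
  ∂R/∂z = -6*z
Sum = -6*z - 3, which is exactly div F.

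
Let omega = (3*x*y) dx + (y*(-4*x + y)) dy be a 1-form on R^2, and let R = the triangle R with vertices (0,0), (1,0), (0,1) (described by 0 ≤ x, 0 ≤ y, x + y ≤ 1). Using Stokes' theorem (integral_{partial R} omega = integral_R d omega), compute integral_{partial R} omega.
integral_(partial R) omega = -7/6

Stokes: integral_partial_R omega = integral_R d omega with d omega = (∂Q/∂x - ∂P/∂y) dx ∧ dy.
  ∂Q/∂x = -4*y
  ∂P/∂y = 3*x
  integrand = ∂Q/∂x - ∂P/∂y = -3*x - 4*y.
Integrating over R: integral_0^1 integral_0^{1-x} (-3*x - 4*y) dy dx = -7/6.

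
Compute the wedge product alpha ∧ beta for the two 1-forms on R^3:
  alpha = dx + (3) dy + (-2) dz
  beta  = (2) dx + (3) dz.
alpha ∧ beta = (7) dx ∧ dz + (-6) dx ∧ dy + (9) dy ∧ dz

Distribute the wedge, using dx_i ∧ dx_j = -dx_j ∧ dx_i and dx_i ∧ dx_i = 0. For each pair (i, j) with i < j, the coefficient of dx_i ∧ dx_j in alpha ∧ beta is (alpha_i * beta_j - alpha_j * beta_i). Collecting: alpha ∧ beta = (7) dx ∧ dz + (-6) dx ∧ dy + (9) dy ∧ dz.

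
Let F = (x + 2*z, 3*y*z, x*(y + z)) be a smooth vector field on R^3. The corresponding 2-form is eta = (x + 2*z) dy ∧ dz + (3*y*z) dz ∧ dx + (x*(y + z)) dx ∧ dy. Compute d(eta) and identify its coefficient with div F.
d(eta) = (x + 3*z + 1) dx ∧ dy ∧ dz; div F = x + 3*z + 1

For a 2-form in R^3 of the form above, applying d gives a 3-form with coefficient ∂P/∂x + ∂Q/∂y + ∂R/∂z:
  ∂P/∂x = 1
  ∂Q/∂y = 3*z
  ∂R/∂z = x
Sum = x + 3*z + 1, which is exactly div F.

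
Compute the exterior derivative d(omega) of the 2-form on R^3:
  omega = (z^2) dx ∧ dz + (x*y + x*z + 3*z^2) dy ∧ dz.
d(omega) = (y + z) dx ∧ dy ∧ dz

For a 2-form omega = sum_{i<j} g_{ij} dx_i ∧ dx_j, the exterior derivative is
  d(omega) = sum_{i<j} d(g_{ij}) ∧ dx_i ∧ dx_j = sum_{i<j, k} (∂g_{ij}/∂x_k) dx_k ∧ dx_i ∧ dx_j.
Expand each term, using dx_k ∧ dx_i ∧ dx_j = sgn(permutation) dx_{(a)} ∧ dx_{(b)} ∧ dx_{(c)} with (a < b < c) sorted:
  d(x*y + x*z + 3*z^2) includes (∂/∂x)(x*y + x*z + 3*z^2) dx = (y + z) dx, which multiplied by dy ∧ dz gives (y + z) dx ∧ dy ∧ dz
Collecting like 3-forms: d(omega) = (y + z) dx ∧ dy ∧ dz.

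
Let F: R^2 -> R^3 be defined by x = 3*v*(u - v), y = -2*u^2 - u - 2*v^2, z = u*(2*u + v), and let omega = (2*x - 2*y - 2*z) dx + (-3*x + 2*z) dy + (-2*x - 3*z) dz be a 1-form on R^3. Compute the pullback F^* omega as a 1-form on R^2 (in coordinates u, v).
F^* omega = (-40*u^3 - 14*u^2*v - 4*u^2 - 9*u*v^2 + 13*u*v - 9*v^2) du + (-6*u^3 - 13*u^2*v + 6*u^2 + 4*u*v^2 - 12*u*v - 24*v^3) dv

Using F^*(f dg) = (f ∘ F) d(g ∘ F), substitute each coordinate x_i by F_i(u, v) in f_i, and replace dx_i by d F_i = (∂F_i/∂u) du + (∂F_i/∂v) dv.
  For the x component: f_1(F) = 4*u*v + 2*u - 2*v^2; d F_1 = (3*v) du + (3*u - 6*v) dv
  For the y component: f_2(F) = 4*u^2 - 7*u*v + 9*v^2; d F_2 = (-4*u - 1) du + (-4*v) dv
  For the z component: f_3(F) = -6*u^2 - 9*u*v + 6*v^2; d F_3 = (4*u + v) du + (u) dv
Combining and collecting du, dv coefficients:
  coeff of du: -40*u^3 - 14*u^2*v - 4*u^2 - 9*u*v^2 + 13*u*v - 9*v^2
  coeff of dv: -6*u^3 - 13*u^2*v + 6*u^2 + 4*u*v^2 - 12*u*v - 24*v^3
F^* omega = (-40*u^3 - 14*u^2*v - 4*u^2 - 9*u*v^2 + 13*u*v - 9*v^2) du + (-6*u^3 - 13*u^2*v + 6*u^2 + 4*u*v^2 - 12*u*v - 24*v^3) dv.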